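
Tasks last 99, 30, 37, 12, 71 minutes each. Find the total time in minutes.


Durations: 99, 30, 37, 12, 71
Running sum: 99
+ 30 = 129
+ 37 = 166
+ 12 = 178
+ 71 = 249
Total duration: 249 minutes
That is 4 hours and 9 minutes

249


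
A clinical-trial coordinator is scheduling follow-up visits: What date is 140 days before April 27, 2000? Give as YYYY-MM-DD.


Start: 2000-04-27
Subtracting 140 days
Days already passed in April: 27
After going back through April: 113 more days to subtract
March 2000: 31 days, 82 remaining
February 2000: 29 days, 53 remaining
January 2000: 31 days, 22 remaining
December 1999 has 31 days, need 22
Result: 1999-12-09

1999-12-09


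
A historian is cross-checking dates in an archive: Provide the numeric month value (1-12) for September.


Calendar month order:
8. August
9. September <--
10. October
September is month number 9

9


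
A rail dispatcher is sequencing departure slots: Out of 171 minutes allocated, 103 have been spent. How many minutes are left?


Total budget: 171 minutes
Time used: 103 minutes
Remaining: 171 - 103 = 68 minutes
Percent used: 60.2%
Percent remaining: 39.8%

68


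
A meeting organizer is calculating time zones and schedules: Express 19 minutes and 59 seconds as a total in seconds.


Minutes: 19
Seconds: 59
Convert minutes to seconds: 19 x 60 = 1140
Add remaining seconds: 1140 + 59 = 1199

1199


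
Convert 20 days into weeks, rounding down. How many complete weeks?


Total days: 20
Days per week: 7
Division: 20 / 7 = 2 remainder 6
Complete weeks: 2
Remaining days: 6

2


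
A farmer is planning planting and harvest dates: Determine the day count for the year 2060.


Year: 2060
Check leap year rules:
Divisible by 4? Yes
Divisible by 100? No
2060 is a leap year
Days: 366

366


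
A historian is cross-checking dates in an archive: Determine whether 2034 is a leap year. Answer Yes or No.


Year: 2034
Divisible by 4? 2034 / 4 = 508.5 -> No
Not divisible by 4, so NOT a leap year

No


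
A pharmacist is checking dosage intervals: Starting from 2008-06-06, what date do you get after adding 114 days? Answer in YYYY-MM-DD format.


Start: 2008-06-06
Adding 114 days
Days remaining in June: 24
After June: 90 days still to add
July 2008: 31 days, 59 remaining
August 2008: 31 days, 28 remaining
September 2008 has 30 days, need 28
Result: 2008-09-28

2008-09-28


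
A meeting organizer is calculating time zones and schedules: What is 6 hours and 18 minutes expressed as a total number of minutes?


Hours: 6
Minutes: 18
Convert hours to minutes: 6 x 60 = 360
Add remaining minutes: 360 + 18 = 378

378


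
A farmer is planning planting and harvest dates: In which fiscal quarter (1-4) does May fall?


Month: May (month 5)
Q1: January-March (months 1-3)
Q2: April-June (months 4-6)
Q3: July-September (months 7-9)
Q4: October-December (months 10-12)
Month 5 falls in Q2

2


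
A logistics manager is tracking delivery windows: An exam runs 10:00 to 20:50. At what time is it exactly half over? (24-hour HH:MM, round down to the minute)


Start time: 10:00 = 600 minutes from midnight
End time: 20:50 = 1250 minutes from midnight
Sum: 600 + 1250 = 1850
Midpoint: 1850 / 2 = 925 minutes
Convert: 925 / 60 = 15 hours, 25 minutes
Result: 15:25

15:25


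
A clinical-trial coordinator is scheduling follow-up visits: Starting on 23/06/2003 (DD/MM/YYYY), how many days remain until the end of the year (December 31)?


Start: June 23, 2003
End: December 31, 2003
Days left in June: 7
July: 31
August: 31
September: 30
October: 31
... plus remaining months
Sum of remaining months: 184
Total: 7 + 184 = 191

191


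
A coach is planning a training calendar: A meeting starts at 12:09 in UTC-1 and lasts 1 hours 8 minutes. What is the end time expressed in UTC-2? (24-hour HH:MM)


Start: 12:09 in UTC-1
Step 1 - add duration:
  minutes: 9 + 8 = 17
  hours: 12 + 1 + 0 = 13
  end in UTC-1: 13:17
Step 2 - convert UTC-1 -> UTC-2:
  offset difference: -2 - (-1) = -1 hours
  13 + (-1) = 12 -> mod 24 = 12
Result: 12:17 in UTC-2

12:17


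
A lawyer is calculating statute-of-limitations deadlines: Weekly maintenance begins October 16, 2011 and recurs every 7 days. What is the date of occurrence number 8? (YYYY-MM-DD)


First occurrence: 2011-10-16 (occurrence 1)
Each occurrence is 7 days after the previous.
Occurrence 8 is 7 weeks after the first.
7 weeks = 49 days
2011-10-16 + 49 days = 2011-12-04

2011-12-04


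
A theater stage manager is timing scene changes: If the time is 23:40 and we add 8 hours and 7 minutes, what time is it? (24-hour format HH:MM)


Start time: 23:40
Adding: 8 hours 7 minutes
Minutes: 40 + 7 = 47
Hours: 23 + 8 + 0 = 31
Hour wraparound: 31 mod 24 = 7
Result: 07:47

07:47


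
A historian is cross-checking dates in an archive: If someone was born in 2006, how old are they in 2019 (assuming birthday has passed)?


Birth year: 2006
Current year: 2019
Age = current year - birth year
Age = 2019 - 2006 = 13

13


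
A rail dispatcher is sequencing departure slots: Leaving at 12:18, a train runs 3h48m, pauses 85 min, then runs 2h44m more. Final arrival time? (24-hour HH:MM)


Depart: 12:18
Leg 1: +228 min -> 16:06
Layover: +85 min -> 17:31
Leg 2: +164 min -> 20:15
Total travel: 477 minutes = 7h 57m
Arrival: 20:15

20:15


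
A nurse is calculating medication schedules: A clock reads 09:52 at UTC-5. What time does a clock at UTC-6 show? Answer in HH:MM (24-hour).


Local time: 09:52 at UTC-5 (offset -5h)
Target zone: UTC-6 (offset -6h)
Difference: -6 - (-5) = -1 hours
Calculation: 9 + (-1) = 8
Result: 08:52

08:52


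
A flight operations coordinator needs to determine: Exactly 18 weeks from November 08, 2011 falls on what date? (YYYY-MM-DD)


Start: 2011-11-08
Weeks to add: 18
Convert to days: 18 x 7 = 126 days
Add 126 days to 2011-11-08
Result: 2012-03-13

2012-03-13


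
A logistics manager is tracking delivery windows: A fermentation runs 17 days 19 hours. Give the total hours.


Days: 17
Extra hours: 19
Hours per day: 24
Days to hours: 17 x 24 = 408
Total: 408 + 19 = 427

427


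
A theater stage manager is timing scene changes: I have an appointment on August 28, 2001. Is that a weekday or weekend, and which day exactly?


Date: 2001-08-28
January 1, 2001 is a Monday
Day of year: 240
Offset from Jan 1: 239 days
239 mod 7 = 1
Result: Tuesday

Tuesday


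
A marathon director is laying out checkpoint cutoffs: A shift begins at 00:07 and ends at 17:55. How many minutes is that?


Start time: 00:07 = 7 minutes from midnight
End time: 17:55 = 1075 minutes from midnight
Difference: 1075 - 7 = 1068 minutes
That is 17 hours and 48 minutes

1068


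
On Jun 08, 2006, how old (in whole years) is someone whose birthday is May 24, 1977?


Birth: 1977-05-24
Reference: 2006-06-08
Year difference: 2006 - 1977 = 29
Has birthday (05-24) occurred by 06-08? Yes
Age in full years: 29

29


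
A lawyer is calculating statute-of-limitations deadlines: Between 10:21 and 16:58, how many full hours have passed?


Start: 10:21
End: 16:58
Hour difference: 16 - 10 = 6 hours
Minute difference: 58 - 21 = 37 minutes
Total minutes: 397
Complete hours: 397 / 60 = 6 (remainder 37)

6


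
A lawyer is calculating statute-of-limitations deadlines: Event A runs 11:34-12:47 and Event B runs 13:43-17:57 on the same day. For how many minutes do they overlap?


Interval A: [694, 767] minutes from midnight
Interval B: [823, 1077] minutes from midnight
Overlap start = max(694, 823) = 823
Overlap end = min(767, 1077) = 767
End <= start, so the intervals do not overlap: 0 minutes

0


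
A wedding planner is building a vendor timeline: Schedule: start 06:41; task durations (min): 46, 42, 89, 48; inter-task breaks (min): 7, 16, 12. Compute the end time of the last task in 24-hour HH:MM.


Start: 06:41 = 401 min from midnight
  after task 1 (46 min): 07:27
  after break (7 min): 07:34
  after task 2 (42 min): 08:16
  after break (16 min): 08:32
  after task 3 (89 min): 10:01
  after break (12 min): 10:13
  after task 4 (48 min): 11:01
Total elapsed: 260 minutes
End time: 11:01

11:01


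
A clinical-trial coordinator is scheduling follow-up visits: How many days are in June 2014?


Month: June
Year: 2014
June is a 30-day month
Total: 30 days

30


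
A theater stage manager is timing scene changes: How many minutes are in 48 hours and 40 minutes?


Hours: 48
Extra minutes: 40
Minutes per hour: 60
Hours to minutes: 48 x 60 = 2880
Total: 2880 + 40 = 2920

2920


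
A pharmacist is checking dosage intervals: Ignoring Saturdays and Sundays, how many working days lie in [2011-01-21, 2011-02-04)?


Start: 2011-01-21 (Friday)
End (exclusive): 2011-02-04 (Friday)
Total calendar days: 14
Full weeks: 14 // 7 = 2 -> 10 weekdays
Remaining 0 days starting on Friday:
Total business days: 10 + 0 = 10

10


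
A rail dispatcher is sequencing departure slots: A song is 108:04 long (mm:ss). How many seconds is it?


Minutes: 108
Extra seconds: 4
Seconds per minute: 60
Minutes to seconds: 108 x 60 = 6480
Total: 6480 + 4 = 6484

6484


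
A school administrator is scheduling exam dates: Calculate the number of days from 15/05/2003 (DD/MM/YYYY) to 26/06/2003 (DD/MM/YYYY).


Start date: 2003-05-15
End date: 2003-06-26
May 2003: +17 days
Jun 2003: +25 days
Total: 42 days

42


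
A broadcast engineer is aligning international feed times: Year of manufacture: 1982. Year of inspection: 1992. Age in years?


Birth year: 1982
Current year: 1992
Age = current year - birth year
Age = 1992 - 1982 = 10

10


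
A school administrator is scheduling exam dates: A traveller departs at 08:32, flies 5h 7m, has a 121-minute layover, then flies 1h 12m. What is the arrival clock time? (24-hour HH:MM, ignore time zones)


Depart: 08:32
Leg 1: +307 min -> 13:39
Layover: +121 min -> 15:40
Leg 2: +72 min -> 16:52
Total travel: 500 minutes = 8h 20m
Arrival: 16:52

16:52


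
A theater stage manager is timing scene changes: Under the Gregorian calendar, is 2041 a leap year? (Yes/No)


Year: 2041
Divisible by 4? 2041 / 4 = 510.25 -> No
Not divisible by 4, so NOT a leap year

No


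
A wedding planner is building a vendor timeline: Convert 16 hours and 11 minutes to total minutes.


Hours: 16
Minutes: 11
Convert hours to minutes: 16 x 60 = 960
Add remaining minutes: 960 + 11 = 971

971


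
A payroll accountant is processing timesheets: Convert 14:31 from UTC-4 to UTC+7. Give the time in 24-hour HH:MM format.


Local time: 14:31 at UTC-4 (offset -4h)
Target zone: UTC+7 (offset 7h)
Difference: 7 - (-4) = 11 hours
Calculation: 14 + (11) = 25
Wraparound: (25) mod 24 = 1
Result: 01:31

01:31


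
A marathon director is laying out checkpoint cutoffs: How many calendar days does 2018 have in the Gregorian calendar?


Year: 2018
Check leap year rules:
Divisible by 4? No
2018 is not a leap year
Days: 365

365


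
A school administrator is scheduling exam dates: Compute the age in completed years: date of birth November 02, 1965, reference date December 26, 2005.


Birth: 1965-11-02
Reference: 2005-12-26
Year difference: 2005 - 1965 = 40
Has birthday (11-02) occurred by 12-26? Yes
Age in full years: 40

40


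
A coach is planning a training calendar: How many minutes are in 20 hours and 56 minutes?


Hours: 20
Extra minutes: 56
Minutes per hour: 60
Hours to minutes: 20 x 60 = 1200
Total: 1200 + 56 = 1256

1256


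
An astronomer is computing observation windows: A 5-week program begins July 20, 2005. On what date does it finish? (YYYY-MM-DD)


Start: 2005-07-20
Weeks to add: 5
Convert to days: 5 x 7 = 35 days
Add 35 days to 2005-07-20
Result: 2005-08-24

2005-08-24


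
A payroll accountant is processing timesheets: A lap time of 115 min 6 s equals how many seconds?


Minutes: 115
Seconds: 6
Convert minutes to seconds: 115 x 60 = 6900
Add remaining seconds: 6900 + 6 = 6906

6906


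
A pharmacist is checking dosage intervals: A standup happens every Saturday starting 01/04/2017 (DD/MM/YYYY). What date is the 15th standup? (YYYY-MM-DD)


First occurrence: 2017-04-01 (occurrence 1)
Each occurrence is 7 days after the previous.
Occurrence 15 is 14 weeks after the first.
14 weeks = 98 days
2017-04-01 + 98 days = 2017-07-08

2017-07-08


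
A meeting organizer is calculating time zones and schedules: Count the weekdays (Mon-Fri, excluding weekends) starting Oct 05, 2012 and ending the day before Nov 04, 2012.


Start: 2012-10-05 (Friday)
End (exclusive): 2012-11-04 (Sunday)
Total calendar days: 30
Full weeks: 30 // 7 = 4 -> 20 weekdays
Remaining 2 days starting on Friday:
  Fri(w), Sat(-) -> 1 weekdays
Total business days: 20 + 1 = 21

21


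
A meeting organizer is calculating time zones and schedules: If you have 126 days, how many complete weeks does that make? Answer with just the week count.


Total days: 126
Days per week: 7
Division: 126 / 7 = 18 remainder 0
Complete weeks: 18
Remaining days: 0

18


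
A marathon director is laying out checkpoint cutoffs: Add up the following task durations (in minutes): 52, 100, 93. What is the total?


Durations: 52, 100, 93
Running sum: 52
+ 100 = 152
+ 93 = 245
Total duration: 245 minutes
That is 4 hours and 5 minutes

245


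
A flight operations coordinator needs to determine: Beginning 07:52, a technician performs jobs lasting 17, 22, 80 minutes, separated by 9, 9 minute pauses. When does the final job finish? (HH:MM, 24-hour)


Start: 07:52 = 472 min from midnight
  after task 1 (17 min): 08:09
  after break (9 min): 08:18
  after task 2 (22 min): 08:40
  after break (9 min): 08:49
  after task 3 (80 min): 10:09
Total elapsed: 137 minutes
End time: 10:09

10:09


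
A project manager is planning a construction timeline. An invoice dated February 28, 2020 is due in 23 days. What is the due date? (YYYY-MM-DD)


Start: 2020-02-28
Adding 23 days
Days remaining in February: 1
After February: 22 days still to add
March 2020 has 31 days, need 22
Result: 2020-03-22

2020-03-22


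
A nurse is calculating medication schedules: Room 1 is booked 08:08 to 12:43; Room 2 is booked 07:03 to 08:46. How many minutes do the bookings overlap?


Interval A: [488, 763] minutes from midnight
Interval B: [423, 526] minutes from midnight
Overlap start = max(488, 423) = 488
Overlap end = min(763, 526) = 526
Overlap = 526 - 488 = 38 minutes

38


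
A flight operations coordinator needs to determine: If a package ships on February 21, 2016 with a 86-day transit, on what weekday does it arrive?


Start: 2016-02-21 (Sunday)
Step 1 - find target date: add 86 days
  2016-02-21 + 86 days = 2016-05-17
Step 2 - day of week:
  86 mod 7 = 2
  Sunday + 2 days -> Tuesday
Result: Tuesday (2016-05-17)

Tuesday


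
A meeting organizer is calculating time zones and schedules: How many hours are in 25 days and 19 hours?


Days: 25
Extra hours: 19
Hours per day: 24
Days to hours: 25 x 24 = 600
Total: 600 + 19 = 619

619


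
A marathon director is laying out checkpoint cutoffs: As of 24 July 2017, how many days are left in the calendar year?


Start: July 24, 2017
End: December 31, 2017
Days left in July: 7
August: 31
September: 30
October: 31
November: 30
... plus remaining months
Sum of remaining months: 153
Total: 7 + 153 = 160

160


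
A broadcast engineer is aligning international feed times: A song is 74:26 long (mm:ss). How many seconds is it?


Minutes: 74
Extra seconds: 26
Seconds per minute: 60
Minutes to seconds: 74 x 60 = 4440
Total: 4440 + 26 = 4466

4466


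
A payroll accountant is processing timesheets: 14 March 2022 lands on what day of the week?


Date: 2022-03-14
January 1, 2022 is a Saturday
Day of year: 73
Offset from Jan 1: 72 days
72 mod 7 = 2
Result: Monday

Monday


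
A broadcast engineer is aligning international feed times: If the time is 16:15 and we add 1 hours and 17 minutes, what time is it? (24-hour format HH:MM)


Start time: 16:15
Adding: 1 hours 17 minutes
Minutes: 15 + 17 = 32
Hours: 16 + 1 + 0 = 17
Result: 17:32

17:32


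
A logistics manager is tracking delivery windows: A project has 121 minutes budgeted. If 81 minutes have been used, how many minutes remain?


Total budget: 121 minutes
Time used: 81 minutes
Remaining: 121 - 81 = 40 minutes
Percent used: 66.9%
Percent remaining: 33.1%

40


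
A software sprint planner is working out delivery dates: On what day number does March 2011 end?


Month: March
Year: 2011
March is a 31-day month
Total: 31 days

31


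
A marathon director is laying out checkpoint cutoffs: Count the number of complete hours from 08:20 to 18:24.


Start: 08:20
End: 18:24
Hour difference: 18 - 8 = 10 hours
Minute difference: 24 - 20 = 4 minutes
Total minutes: 604
Complete hours: 604 / 60 = 10 (remainder 4)

10


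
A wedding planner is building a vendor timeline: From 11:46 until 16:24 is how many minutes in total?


Start time: 11:46 = 706 minutes from midnight
End time: 16:24 = 984 minutes from midnight
Difference: 984 - 706 = 278 minutes
That is 4 hours and 38 minutes

278


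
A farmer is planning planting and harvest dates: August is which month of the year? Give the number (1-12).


Calendar month order:
7. July
8. August <--
9. September
August is month number 8

8


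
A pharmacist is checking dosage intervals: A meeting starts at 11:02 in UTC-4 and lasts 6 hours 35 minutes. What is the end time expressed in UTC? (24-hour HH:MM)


Start: 11:02 in UTC-4
Step 1 - add duration:
  minutes: 2 + 35 = 37
  hours: 11 + 6 + 0 = 17
  end in UTC-4: 17:37
Step 2 - convert UTC-4 -> UTC:
  offset difference: 0 - (-4) = 4 hours
  17 + (4) = 21 -> mod 24 = 21
Result: 21:37 in UTC

21:37


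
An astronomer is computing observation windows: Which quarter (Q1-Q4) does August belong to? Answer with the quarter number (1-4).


Month: August (month 8)
Q1: January-March (months 1-3)
Q2: April-June (months 4-6)
Q3: July-September (months 7-9)
Q4: October-December (months 10-12)
Month 8 falls in Q3

3


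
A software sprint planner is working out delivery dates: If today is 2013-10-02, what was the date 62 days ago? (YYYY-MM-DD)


Start: 2013-10-02
Subtracting 62 days
Days already passed in October: 2
After going back through October: 60 more days to subtract
September 2013: 30 days, 30 remaining
August 2013 has 31 days, need 30
Result: 2013-08-01

2013-08-01


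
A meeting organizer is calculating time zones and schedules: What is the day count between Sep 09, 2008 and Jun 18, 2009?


Start date: 2008-09-09
End date: 2009-06-18
Sep 2008: +22 days
Oct 2008: +31 days
Nov 2008: +30 days
... (7 more months)
Total: 282 days

282


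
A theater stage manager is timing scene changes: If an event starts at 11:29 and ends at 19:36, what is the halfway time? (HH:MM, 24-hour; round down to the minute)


Start time: 11:29 = 689 minutes from midnight
End time: 19:36 = 1176 minutes from midnight
Sum: 689 + 1176 = 1865
Midpoint: 1865 / 2 = 932 minutes
Convert: 932 / 60 = 15 hours, 32 minutes
Result: 15:32

15:32


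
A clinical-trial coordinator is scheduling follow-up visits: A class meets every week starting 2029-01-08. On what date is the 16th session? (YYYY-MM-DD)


First occurrence: 2029-01-08 (occurrence 1)
Each occurrence is 7 days after the previous.
Occurrence 16 is 15 weeks after the first.
15 weeks = 105 days
2029-01-08 + 105 days = 2029-04-23

2029-04-23


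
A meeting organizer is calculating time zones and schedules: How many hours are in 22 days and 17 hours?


Days: 22
Extra hours: 17
Hours per day: 24
Days to hours: 22 x 24 = 528
Total: 528 + 17 = 545

545


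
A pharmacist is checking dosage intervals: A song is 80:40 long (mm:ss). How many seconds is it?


Minutes: 80
Extra seconds: 40
Seconds per minute: 60
Minutes to seconds: 80 x 60 = 4800
Total: 4800 + 40 = 4840

4840


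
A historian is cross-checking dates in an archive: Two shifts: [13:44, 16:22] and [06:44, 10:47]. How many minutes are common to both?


Interval A: [824, 982] minutes from midnight
Interval B: [404, 647] minutes from midnight
Overlap start = max(824, 404) = 824
Overlap end = min(982, 647) = 647
End <= start, so the intervals do not overlap: 0 minutes

0


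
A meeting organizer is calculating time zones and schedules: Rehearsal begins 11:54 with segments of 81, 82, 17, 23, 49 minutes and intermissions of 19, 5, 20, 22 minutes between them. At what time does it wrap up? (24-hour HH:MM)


Start: 11:54 = 714 min from midnight
  after task 1 (81 min): 13:15
  after break (19 min): 13:34
  after task 2 (82 min): 14:56
  after break (5 min): 15:01
  after task 3 (17 min): 15:18
  after break (20 min): 15:38
  after task 4 (23 min): 16:01
  after break (22 min): 16:23
  after task 5 (49 min): 17:12
Total elapsed: 318 minutes
End time: 17:12

17:12


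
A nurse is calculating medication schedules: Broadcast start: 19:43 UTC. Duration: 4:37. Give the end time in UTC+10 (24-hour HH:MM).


Start: 19:43 in UTC
Step 1 - add duration:
  minutes: 43 + 37 = 80 (carry 1h)
  hours: 19 + 4 + 1 = 24
  end in UTC: 00:20
Step 2 - convert UTC -> UTC+10:
  offset difference: 10 - (0) = 10 hours
  0 + (10) = 10 -> mod 24 = 10
Result: 10:20 in UTC+10

10:20


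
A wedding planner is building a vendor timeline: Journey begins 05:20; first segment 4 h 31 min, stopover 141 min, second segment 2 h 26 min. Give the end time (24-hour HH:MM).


Depart: 05:20
Leg 1: +271 min -> 09:51
Layover: +141 min -> 12:12
Leg 2: +146 min -> 14:38
Total travel: 558 minutes = 9h 18m
Arrival: 14:38

14:38


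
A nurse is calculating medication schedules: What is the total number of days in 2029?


Year: 2029
Check leap year rules:
Divisible by 4? No
2029 is not a leap year
Days: 365

365


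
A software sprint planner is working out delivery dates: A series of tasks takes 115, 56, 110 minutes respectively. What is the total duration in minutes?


Durations: 115, 56, 110
Running sum: 115
+ 56 = 171
+ 110 = 281
Total duration: 281 minutes
That is 4 hours and 41 minutes

281


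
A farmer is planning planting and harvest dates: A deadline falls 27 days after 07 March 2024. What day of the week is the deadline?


Start: 2024-03-07 (Thursday)
Step 1 - find target date: add 27 days
  2024-03-07 + 27 days = 2024-04-03
Step 2 - day of week:
  27 mod 7 = 6
  Thursday + 6 days -> Wednesday
Result: Wednesday (2024-04-03)

Wednesday


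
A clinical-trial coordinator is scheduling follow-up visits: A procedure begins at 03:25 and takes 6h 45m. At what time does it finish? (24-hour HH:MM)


Start time: 03:25
Adding: 6 hours 45 minutes
Minutes: 25 + 45 = 70
Minute overflow: 70 >= 60, so carry 1 hour, minutes = 10
Hours: 3 + 6 + 1 = 10
Result: 10:10

10:10


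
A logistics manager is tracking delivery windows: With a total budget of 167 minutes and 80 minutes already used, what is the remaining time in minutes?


Total budget: 167 minutes
Time used: 80 minutes
Remaining: 167 - 80 = 87 minutes
Percent used: 47.9%
Percent remaining: 52.1%

87


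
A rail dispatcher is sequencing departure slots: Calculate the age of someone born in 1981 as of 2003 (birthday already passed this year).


Birth year: 1981
Current year: 2003
Age = current year - birth year
Age = 2003 - 1981 = 22

22


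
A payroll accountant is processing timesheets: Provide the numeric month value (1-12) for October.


Calendar month order:
9. September
10. October <--
11. November
October is month number 10

10


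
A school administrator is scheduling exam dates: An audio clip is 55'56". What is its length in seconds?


Minutes: 55
Seconds: 56
Convert minutes to seconds: 55 x 60 = 3300
Add remaining seconds: 3300 + 56 = 3356

3356


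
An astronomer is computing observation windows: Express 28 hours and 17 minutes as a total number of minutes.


Hours: 28
Extra minutes: 17
Minutes per hour: 60
Hours to minutes: 28 x 60 = 1680
Total: 1680 + 17 = 1697

1697


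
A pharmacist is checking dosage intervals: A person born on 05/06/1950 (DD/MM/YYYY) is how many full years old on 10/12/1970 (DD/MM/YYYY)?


Birth: 1950-06-05
Reference: 1970-12-10
Year difference: 1970 - 1950 = 20
Has birthday (06-05) occurred by 12-10? Yes
Age in full years: 20

20


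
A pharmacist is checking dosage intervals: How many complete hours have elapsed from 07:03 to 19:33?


Start: 07:03
End: 19:33
Hour difference: 19 - 7 = 12 hours
Minute difference: 33 - 3 = 30 minutes
Total minutes: 750
Complete hours: 750 / 60 = 12 (remainder 30)

12


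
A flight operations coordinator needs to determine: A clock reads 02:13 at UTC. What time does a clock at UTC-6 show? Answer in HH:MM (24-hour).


Local time: 02:13 at UTC (offset 0h)
Target zone: UTC-6 (offset -6h)
Difference: -6 - (0) = -6 hours
Calculation: 2 + (-6) = -4
Wraparound: (-4) mod 24 = 20
Result: 20:13

20:13


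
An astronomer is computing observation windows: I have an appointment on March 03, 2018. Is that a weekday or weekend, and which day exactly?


Date: 2018-03-03
January 1, 2018 is a Monday
Day of year: 62
Offset from Jan 1: 61 days
61 mod 7 = 5
Result: Saturday

Saturday


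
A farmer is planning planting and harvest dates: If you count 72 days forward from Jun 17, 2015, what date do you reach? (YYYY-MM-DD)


Start: 2015-06-17
Adding 72 days
Days remaining in June: 13
After June: 59 days still to add
July 2015: 31 days, 28 remaining
August 2015 has 31 days, need 28
Result: 2015-08-28

2015-08-28


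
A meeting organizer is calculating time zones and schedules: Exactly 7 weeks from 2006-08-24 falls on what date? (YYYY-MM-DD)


Start: 2006-08-24
Weeks to add: 7
Convert to days: 7 x 7 = 49 days
Add 49 days to 2006-08-24
Result: 2006-10-12

2006-10-12


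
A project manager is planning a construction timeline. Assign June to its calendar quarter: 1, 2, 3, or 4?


Month: June (month 6)
Q1: January-March (months 1-3)
Q2: April-June (months 4-6)
Q3: July-September (months 7-9)
Q4: October-December (months 10-12)
Month 6 falls in Q2

2


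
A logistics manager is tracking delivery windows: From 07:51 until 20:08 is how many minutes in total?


Start time: 07:51 = 471 minutes from midnight
End time: 20:08 = 1208 minutes from midnight
Difference: 1208 - 471 = 737 minutes
That is 12 hours and 17 minutes

737


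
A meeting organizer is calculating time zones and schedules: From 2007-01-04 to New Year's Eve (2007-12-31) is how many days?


Start: January 04, 2007
End: December 31, 2007
Days left in January: 27
February: 28
March: 31
April: 30
May: 31
... plus remaining months
Sum of remaining months: 334
Total: 27 + 334 = 361

361


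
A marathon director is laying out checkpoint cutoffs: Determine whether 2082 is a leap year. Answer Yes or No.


Year: 2082
Divisible by 4? 2082 / 4 = 520.5 -> No
Not divisible by 4, so NOT a leap year

No


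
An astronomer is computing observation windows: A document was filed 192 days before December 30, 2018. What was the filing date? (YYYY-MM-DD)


Start: 2018-12-30
Subtracting 192 days
Days already passed in December: 30
After going back through December: 162 more days to subtract
November 2018: 30 days, 132 remaining
October 2018: 31 days, 101 remaining
September 2018: 30 days, 71 remaining
August 2018: 31 days, 40 remaining
Result: 2018-06-21

2018-06-21


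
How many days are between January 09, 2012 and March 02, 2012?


Start date: 2012-01-09
End date: 2012-03-02
Jan 2012: +23 days
Feb 2012: +29 days
Mar 2012: +1 days
Total: 53 days

53


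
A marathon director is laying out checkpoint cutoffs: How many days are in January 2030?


Month: January
Year: 2030
January is a 31-day month
Total: 31 days

31


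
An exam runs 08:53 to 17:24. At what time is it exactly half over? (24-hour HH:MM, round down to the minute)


Start time: 08:53 = 533 minutes from midnight
End time: 17:24 = 1044 minutes from midnight
Sum: 533 + 1044 = 1577
Midpoint: 1577 / 2 = 788 minutes
Convert: 788 / 60 = 13 hours, 8 minutes
Result: 13:08

13:08


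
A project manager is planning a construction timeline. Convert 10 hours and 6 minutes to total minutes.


Hours: 10
Minutes: 6
Convert hours to minutes: 10 x 60 = 600
Add remaining minutes: 600 + 6 = 606

606


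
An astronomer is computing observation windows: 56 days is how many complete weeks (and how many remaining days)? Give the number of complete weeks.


Total days: 56
Days per week: 7
Division: 56 / 7 = 8 remainder 0
Complete weeks: 8
Remaining days: 0

8


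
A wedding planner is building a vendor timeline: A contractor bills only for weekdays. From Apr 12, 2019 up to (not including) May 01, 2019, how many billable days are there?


Start: 2019-04-12 (Friday)
End (exclusive): 2019-05-01 (Wednesday)
Total calendar days: 19
Full weeks: 19 // 7 = 2 -> 10 weekdays
Remaining 5 days starting on Friday:
  Fri(w), Sat(-), Sun(-), Mon(w), Tue(w) -> 3 weekdays
Total business days: 10 + 3 = 13

13


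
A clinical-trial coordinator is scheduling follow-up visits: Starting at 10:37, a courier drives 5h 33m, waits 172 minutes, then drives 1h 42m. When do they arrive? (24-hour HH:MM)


Depart: 10:37
Leg 1: +333 min -> 16:10
Layover: +172 min -> 19:02
Leg 2: +102 min -> 20:44
Total travel: 607 minutes = 10h 7m
Arrival: 20:44

20:44


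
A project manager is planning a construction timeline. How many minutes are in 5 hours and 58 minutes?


Hours: 5
Extra minutes: 58
Minutes per hour: 60
Hours to minutes: 5 x 60 = 300
Total: 300 + 58 = 358

358


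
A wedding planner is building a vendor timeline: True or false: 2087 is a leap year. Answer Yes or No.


Year: 2087
Divisible by 4? 2087 / 4 = 521.75 -> No
Not divisible by 4, so NOT a leap year

No


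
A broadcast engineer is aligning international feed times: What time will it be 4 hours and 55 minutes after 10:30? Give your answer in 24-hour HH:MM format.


Start time: 10:30
Adding: 4 hours 55 minutes
Minutes: 30 + 55 = 85
Minute overflow: 85 >= 60, so carry 1 hour, minutes = 25
Hours: 10 + 4 + 1 = 15
Result: 15:25

15:25


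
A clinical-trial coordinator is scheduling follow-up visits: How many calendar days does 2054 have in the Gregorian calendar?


Year: 2054
Check leap year rules:
Divisible by 4? No
2054 is not a leap year
Days: 365

365


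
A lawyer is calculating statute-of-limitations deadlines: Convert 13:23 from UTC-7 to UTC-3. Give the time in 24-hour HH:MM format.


Local time: 13:23 at UTC-7 (offset -7h)
Target zone: UTC-3 (offset -3h)
Difference: -3 - (-7) = 4 hours
Calculation: 13 + (4) = 17
Result: 17:23

17:23


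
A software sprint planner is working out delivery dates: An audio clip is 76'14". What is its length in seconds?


Minutes: 76
Seconds: 14
Convert minutes to seconds: 76 x 60 = 4560
Add remaining seconds: 4560 + 14 = 4574

4574


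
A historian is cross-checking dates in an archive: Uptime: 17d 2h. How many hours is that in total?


Days: 17
Extra hours: 2
Hours per day: 24
Days to hours: 17 x 24 = 408
Total: 408 + 2 = 410

410


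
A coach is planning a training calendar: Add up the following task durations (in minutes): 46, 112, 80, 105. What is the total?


Durations: 46, 112, 80, 105
Running sum: 46
+ 112 = 158
+ 80 = 238
+ 105 = 343
Total duration: 343 minutes
That is 5 hours and 43 minutes

343


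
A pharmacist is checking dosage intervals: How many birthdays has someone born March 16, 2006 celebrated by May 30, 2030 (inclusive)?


Birth: 2006-03-16
Reference: 2030-05-30
Year difference: 2030 - 2006 = 24
Has birthday (03-16) occurred by 05-30? Yes
Age in full years: 24

24


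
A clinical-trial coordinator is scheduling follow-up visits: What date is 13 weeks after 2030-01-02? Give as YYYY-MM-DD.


Start: 2030-01-02
Weeks to add: 13
Convert to days: 13 x 7 = 91 days
Add 91 days to 2030-01-02
Result: 2030-04-03

2030-04-03


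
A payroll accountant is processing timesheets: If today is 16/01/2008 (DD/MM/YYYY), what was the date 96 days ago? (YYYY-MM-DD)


Start: 2008-01-16
Subtracting 96 days
Days already passed in January: 16
After going back through January: 80 more days to subtract
December 2007: 31 days, 49 remaining
November 2007: 30 days, 19 remaining
October 2007 has 31 days, need 19
Result: 2007-10-12

2007-10-12


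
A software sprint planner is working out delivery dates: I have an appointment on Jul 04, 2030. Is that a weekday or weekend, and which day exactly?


Date: 2030-07-04
January 1, 2030 is a Tuesday
Day of year: 185
Offset from Jan 1: 184 days
184 mod 7 = 2
Result: Thursday

Thursday


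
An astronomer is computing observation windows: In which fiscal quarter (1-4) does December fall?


Month: December (month 12)
Q1: January-March (months 1-3)
Q2: April-June (months 4-6)
Q3: July-September (months 7-9)
Q4: October-December (months 10-12)
Month 12 falls in Q4

4


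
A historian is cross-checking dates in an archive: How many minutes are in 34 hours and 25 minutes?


Hours: 34
Minutes: 25
Convert hours to minutes: 34 x 60 = 2040
Add remaining minutes: 2040 + 25 = 2065

2065


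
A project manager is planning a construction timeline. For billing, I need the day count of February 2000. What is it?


Month: February
Year: 2000
2000 is a leap year
February has 29 days
Total: 29 days

29


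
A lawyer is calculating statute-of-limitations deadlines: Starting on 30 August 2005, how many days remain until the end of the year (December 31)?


Start: August 30, 2005
End: December 31, 2005
Days left in August: 1
September: 30
October: 31
November: 30
December: 31
Sum of remaining months: 122
Total: 1 + 122 = 123

123


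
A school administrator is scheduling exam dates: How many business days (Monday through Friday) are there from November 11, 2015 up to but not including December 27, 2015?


Start: 2015-11-11 (Wednesday)
End (exclusive): 2015-12-27 (Sunday)
Total calendar days: 46
Full weeks: 46 // 7 = 6 -> 30 weekdays
Remaining 4 days starting on Wednesday:
  Wed(w), Thu(w), Fri(w), Sat(-) -> 3 weekdays
Total business days: 30 + 3 = 33

33


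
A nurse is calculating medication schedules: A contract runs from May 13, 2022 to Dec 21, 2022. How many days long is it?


Start date: 2022-05-13
End date: 2022-12-21
May 2022: +19 days
Jun 2022: +30 days
Jul 2022: +31 days
... (5 more months)
Total: 222 days

222


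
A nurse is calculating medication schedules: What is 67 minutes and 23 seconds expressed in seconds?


Minutes: 67
Extra seconds: 23
Seconds per minute: 60
Minutes to seconds: 67 x 60 = 4020
Total: 4020 + 23 = 4043

4043


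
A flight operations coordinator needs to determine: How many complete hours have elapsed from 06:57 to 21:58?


Start: 06:57
End: 21:58
Hour difference: 21 - 6 = 15 hours
Minute difference: 58 - 57 = 1 minutes
Total minutes: 901
Complete hours: 901 / 60 = 15 (remainder 1)

15


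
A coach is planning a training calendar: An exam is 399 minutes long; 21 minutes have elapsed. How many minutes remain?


Total budget: 399 minutes
Time used: 21 minutes
Remaining: 399 - 21 = 378 minutes
Percent used: 5.3%
Percent remaining: 94.7%

378


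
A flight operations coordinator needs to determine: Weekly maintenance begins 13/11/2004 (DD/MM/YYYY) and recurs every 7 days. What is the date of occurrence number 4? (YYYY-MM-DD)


First occurrence: 2004-11-13 (occurrence 1)
Each occurrence is 7 days after the previous.
Occurrence 4 is 3 weeks after the first.
3 weeks = 21 days
2004-11-13 + 21 days = 2004-12-04

2004-12-04


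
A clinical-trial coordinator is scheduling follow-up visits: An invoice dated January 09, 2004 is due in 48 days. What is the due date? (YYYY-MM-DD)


Start: 2004-01-09
Adding 48 days
Days remaining in January: 22
After January: 26 days still to add
February 2004 has 29 days, need 26
Result: 2004-02-26

2004-02-26


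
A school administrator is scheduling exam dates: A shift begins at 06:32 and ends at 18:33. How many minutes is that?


Start time: 06:32 = 392 minutes from midnight
End time: 18:33 = 1113 minutes from midnight
Difference: 1113 - 392 = 721 minutes
That is 12 hours and 1 minutes

721


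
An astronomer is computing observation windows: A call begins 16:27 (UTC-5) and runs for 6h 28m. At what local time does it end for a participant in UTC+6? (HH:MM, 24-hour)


Start: 16:27 in UTC-5
Step 1 - add duration:
  minutes: 27 + 28 = 55
  hours: 16 + 6 + 0 = 22
  end in UTC-5: 22:55
Step 2 - convert UTC-5 -> UTC+6:
  offset difference: 6 - (-5) = 11 hours
  22 + (11) = 33 -> mod 24 = 9
Result: 09:55 in UTC+6

09:55


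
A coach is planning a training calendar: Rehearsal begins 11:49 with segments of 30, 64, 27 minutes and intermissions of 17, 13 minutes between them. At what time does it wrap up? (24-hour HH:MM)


Start: 11:49 = 709 min from midnight
  after task 1 (30 min): 12:19
  after break (17 min): 12:36
  after task 2 (64 min): 13:40
  after break (13 min): 13:53
  after task 3 (27 min): 14:20
Total elapsed: 151 minutes
End time: 14:20

14:20


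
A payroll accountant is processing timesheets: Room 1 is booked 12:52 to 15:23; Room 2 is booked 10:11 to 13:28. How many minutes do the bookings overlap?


Interval A: [772, 923] minutes from midnight
Interval B: [611, 808] minutes from midnight
Overlap start = max(772, 611) = 772
Overlap end = min(923, 808) = 808
Overlap = 808 - 772 = 36 minutes

36


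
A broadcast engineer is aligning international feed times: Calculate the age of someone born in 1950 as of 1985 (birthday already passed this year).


Birth year: 1950
Current year: 1985
Age = current year - birth year
Age = 1985 - 1950 = 35

35


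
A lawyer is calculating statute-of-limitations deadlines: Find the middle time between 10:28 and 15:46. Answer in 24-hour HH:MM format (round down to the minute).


Start time: 10:28 = 628 minutes from midnight
End time: 15:46 = 946 minutes from midnight
Sum: 628 + 946 = 1574
Midpoint: 1574 / 2 = 787 minutes
Convert: 787 / 60 = 13 hours, 7 minutes
Result: 13:07

13:07


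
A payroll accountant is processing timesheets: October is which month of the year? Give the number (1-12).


Calendar month order:
9. September
10. October <--
11. November
October is month number 10

10


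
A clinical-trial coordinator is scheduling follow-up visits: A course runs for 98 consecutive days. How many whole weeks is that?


Total days: 98
Days per week: 7
Division: 98 / 7 = 14 remainder 0
Complete weeks: 14
Remaining days: 0

14


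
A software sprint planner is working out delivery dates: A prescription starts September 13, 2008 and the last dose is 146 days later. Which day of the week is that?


Start: 2008-09-13 (Saturday)
Step 1 - find target date: add 146 days
  2008-09-13 + 146 days = 2009-02-06
Step 2 - day of week:
  146 mod 7 = 6
  Saturday + 6 days -> Friday
Result: Friday (2009-02-06)

Friday


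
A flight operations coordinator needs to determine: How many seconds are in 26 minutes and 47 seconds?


Minutes: 26
Seconds: 47
Convert minutes to seconds: 26 x 60 = 1560
Add remaining seconds: 1560 + 47 = 1607

1607


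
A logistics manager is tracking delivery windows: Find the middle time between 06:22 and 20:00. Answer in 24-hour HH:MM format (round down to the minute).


Start time: 06:22 = 382 minutes from midnight
End time: 20:00 = 1200 minutes from midnight
Sum: 382 + 1200 = 1582
Midpoint: 1582 / 2 = 791 minutes
Convert: 791 / 60 = 13 hours, 11 minutes
Result: 13:11

13:11


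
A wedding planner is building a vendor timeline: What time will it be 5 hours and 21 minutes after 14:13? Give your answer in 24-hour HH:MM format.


Start time: 14:13
Adding: 5 hours 21 minutes
Minutes: 13 + 21 = 34
Hours: 14 + 5 + 0 = 19
Result: 19:34

19:34


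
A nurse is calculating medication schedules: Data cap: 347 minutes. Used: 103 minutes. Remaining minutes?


Total budget: 347 minutes
Time used: 103 minutes
Remaining: 347 - 103 = 244 minutes
Percent used: 29.7%
Percent remaining: 70.3%

244
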